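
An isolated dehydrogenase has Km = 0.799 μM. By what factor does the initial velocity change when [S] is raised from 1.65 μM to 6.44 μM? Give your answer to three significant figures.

1.32

The fractional saturations are [S]/(Km+[S]) = 1.65/2.449 = 0.6737 and 6.44/7.239 = 0.8896.
v₂/v₁ is just their ratio: 0.8896/0.6737 = 1.32.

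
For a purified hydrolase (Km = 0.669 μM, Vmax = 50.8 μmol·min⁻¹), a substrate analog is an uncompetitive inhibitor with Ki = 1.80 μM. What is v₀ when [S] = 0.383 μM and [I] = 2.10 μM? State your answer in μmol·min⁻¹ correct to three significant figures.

α = 1 + [I]/Ki = 1 + 2.10/1.80 = 2.167.
For an uncompetitive inhibitor, both parameters are divided by α, giving Vmax/α and Km/α: Km,app = 0.309 μM, Vmax,app = 23.4 μmol·min⁻¹.
v = Vmax,app·[S]/(Km,app + [S]) = 23.4 × 0.383/(0.309 + 0.383) = 13.0 μmol·min⁻¹.

13.0 μmol·min⁻¹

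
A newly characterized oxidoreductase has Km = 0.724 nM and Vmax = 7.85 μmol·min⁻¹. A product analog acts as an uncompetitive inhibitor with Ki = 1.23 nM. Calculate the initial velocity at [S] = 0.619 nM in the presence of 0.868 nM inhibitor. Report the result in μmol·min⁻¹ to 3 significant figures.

α = 1 + [I]/Ki = 1 + 0.868/1.23 = 1.706.
For an uncompetitive inhibitor, both parameters are divided by α, giving Vmax/α and Km/α: Km,app = 0.424 nM, Vmax,app = 4.60 μmol·min⁻¹.
v = Vmax,app·[S]/(Km,app + [S]) = 4.60 × 0.619/(0.424 + 0.619) = 2.73 μmol·min⁻¹.

2.73 μmol·min⁻¹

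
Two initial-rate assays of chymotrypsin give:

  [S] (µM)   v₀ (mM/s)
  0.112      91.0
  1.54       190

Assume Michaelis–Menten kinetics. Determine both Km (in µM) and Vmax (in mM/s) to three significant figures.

From v = Vmax[S]/(Km+[S]), each point gives Vmax = v(Km+[S])/[S].
Equating: 91.0(Km+0.112)/0.112 = 190(Km+1.54)/1.54.
812.5·Km + 91.0 = 123.4·Km + 190, so (812.5 − 123.4)·Km = 190 − 91.0.
Km = 99.00/689.1 = 0.144 µM; then Vmax = 91.0(0.144+0.112)/0.112 = 208 mM/s.

Km = 0.144 µM; Vmax = 208 mM/s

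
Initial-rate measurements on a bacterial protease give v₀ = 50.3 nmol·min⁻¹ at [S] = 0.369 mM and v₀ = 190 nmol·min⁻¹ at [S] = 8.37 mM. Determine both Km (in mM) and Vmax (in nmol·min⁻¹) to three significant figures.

Km = 1.23 mM; Vmax = 218 nmol·min⁻¹

In reciprocal form, 1/v = (Km/Vmax)·(1/[S]) + 1/Vmax. The two points give (1/[S], 1/v) = (2.710, 0.01988) and (0.1195, 0.005263).
Slope = (0.01988 − 0.005263)/(2.710 − 0.1195) = 0.005643; intercept = 0.01988 − 0.005643×2.710 = 0.004589.
Vmax = 1/intercept = 218 nmol·min⁻¹; Km = slope × Vmax = 0.005643 × 218 = 1.23 mM.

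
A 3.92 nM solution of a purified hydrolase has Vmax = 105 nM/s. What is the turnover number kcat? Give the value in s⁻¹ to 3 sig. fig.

26.8 s⁻¹

kcat = Vmax/[E]total = 105 nM/s / 3.92 nM = 26.8 s⁻¹.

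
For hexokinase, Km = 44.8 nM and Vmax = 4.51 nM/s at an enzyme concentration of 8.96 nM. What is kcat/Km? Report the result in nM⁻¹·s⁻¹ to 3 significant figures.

kcat = Vmax/[E]total = 4.51/8.96 = 0.503 s⁻¹.
kcat/Km = 0.503/44.8 = 0.0112 nM⁻¹·s⁻¹.

0.0112 nM⁻¹·s⁻¹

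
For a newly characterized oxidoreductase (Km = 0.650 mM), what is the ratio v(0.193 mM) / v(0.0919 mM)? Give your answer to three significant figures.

1.85

The fractional saturations are [S]/(Km+[S]) = 0.0919/0.7419 = 0.1239 and 0.193/0.8430 = 0.2289.
v₂/v₁ is just their ratio: 0.2289/0.1239 = 1.85.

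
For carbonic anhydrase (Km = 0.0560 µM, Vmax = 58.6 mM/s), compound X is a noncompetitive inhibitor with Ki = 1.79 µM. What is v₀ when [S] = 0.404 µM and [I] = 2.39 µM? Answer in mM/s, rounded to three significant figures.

α = 1 + [I]/Ki = 1 + 2.39/1.79 = 2.335.
For a noncompetitive inhibitor, Vmax is reduced to Vmax/α while Km is unchanged: Km,app = 0.0560 µM, Vmax,app = 25.1 mM/s.
v = Vmax,app·[S]/(Km,app + [S]) = 25.1 × 0.404/(0.0560 + 0.404) = 22.0 mM/s.

22.0 mM/s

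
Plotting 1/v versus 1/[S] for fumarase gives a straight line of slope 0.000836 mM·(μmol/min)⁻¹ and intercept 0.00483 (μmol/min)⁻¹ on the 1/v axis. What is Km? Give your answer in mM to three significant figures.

y-intercept = 1/Vmax ⇒ Vmax = 207 μmol/min; slope = Km/Vmax ⇒ Km = slope × Vmax.
Km = 0.000836 × 207 = 0.173 mM.

0.173 mM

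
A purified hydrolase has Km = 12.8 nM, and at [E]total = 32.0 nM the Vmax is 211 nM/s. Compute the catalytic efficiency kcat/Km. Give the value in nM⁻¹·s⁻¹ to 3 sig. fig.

kcat = Vmax/[E]total = 211/32.0 = 6.59 s⁻¹.
kcat/Km = 6.59/12.8 = 0.515 nM⁻¹·s⁻¹.

0.515 nM⁻¹·s⁻¹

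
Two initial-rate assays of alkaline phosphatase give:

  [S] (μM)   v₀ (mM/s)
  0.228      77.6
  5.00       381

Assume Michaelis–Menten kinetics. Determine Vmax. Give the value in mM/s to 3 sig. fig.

469 mM/s

From v = Vmax[S]/(Km+[S]), each point gives Vmax = v(Km+[S])/[S].
Equating: 77.6(Km+0.228)/0.228 = 381(Km+5.00)/5.00.
340.4·Km + 77.6 = 76.20·Km + 381, so (340.4 − 76.20)·Km = 381 − 77.6.
Km = 303.4/264.2 = 1.15 μM; then Vmax = 77.6(1.15+0.228)/0.228 = 469 mM/s.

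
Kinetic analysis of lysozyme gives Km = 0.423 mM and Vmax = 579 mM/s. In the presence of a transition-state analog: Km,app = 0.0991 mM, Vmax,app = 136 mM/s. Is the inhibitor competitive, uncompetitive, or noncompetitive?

Both Km and Vmax decrease by the same factor (~4.27-fold) — characteristic of uncompetitive inhibition.

uncompetitive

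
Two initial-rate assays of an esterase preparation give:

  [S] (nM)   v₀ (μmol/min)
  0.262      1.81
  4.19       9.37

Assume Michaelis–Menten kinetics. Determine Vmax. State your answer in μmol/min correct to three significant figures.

13.0 μmol/min

In reciprocal form, 1/v = (Km/Vmax)·(1/[S]) + 1/Vmax. The two points give (1/[S], 1/v) = (3.817, 0.5525) and (0.2387, 0.1067).
Slope = (0.5525 − 0.1067)/(3.817 − 0.2387) = 0.1246; intercept = 0.5525 − 0.1246×3.817 = 0.07699.
Vmax = 1/intercept = 13.0 μmol/min; Km = slope × Vmax = 0.1246 × 13.0 = 1.62 nM.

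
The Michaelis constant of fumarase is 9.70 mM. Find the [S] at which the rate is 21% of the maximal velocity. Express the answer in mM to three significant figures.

2.58 mM

v/Vmax = [S]/(Km+[S]) = 0.21, so [S] = Km·0.21/(1 − 0.21) = 9.70 × 0.2658.
[S] = 2.58 mM.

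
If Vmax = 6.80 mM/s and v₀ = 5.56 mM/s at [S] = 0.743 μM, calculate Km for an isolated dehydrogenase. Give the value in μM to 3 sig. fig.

v/Vmax = 5.56/6.80 = 0.8176 = [S]/(Km+[S]).
So Km + [S] = [S]/0.8176 = 0.9087 μM, giving Km = 0.9087 − 0.743 = 0.166 μM.

0.166 μM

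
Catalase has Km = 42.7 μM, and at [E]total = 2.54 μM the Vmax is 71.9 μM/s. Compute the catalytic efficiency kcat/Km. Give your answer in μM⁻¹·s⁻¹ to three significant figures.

0.663 μM⁻¹·s⁻¹

kcat = Vmax/[E]total = 71.9/2.54 = 28.3 s⁻¹.
kcat/Km = 28.3/42.7 = 0.663 μM⁻¹·s⁻¹.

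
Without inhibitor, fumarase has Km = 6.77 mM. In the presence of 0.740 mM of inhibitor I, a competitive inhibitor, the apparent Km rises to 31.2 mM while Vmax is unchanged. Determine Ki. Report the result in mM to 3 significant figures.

0.205 mM

Competitive: Km,app = α·Km with α = 1 + [I]/Ki.
α = Km,app/Km = 31.2/6.77 = 4.609.
Ki = [I]/(α − 1) = 0.740/3.609 = 0.205 mM.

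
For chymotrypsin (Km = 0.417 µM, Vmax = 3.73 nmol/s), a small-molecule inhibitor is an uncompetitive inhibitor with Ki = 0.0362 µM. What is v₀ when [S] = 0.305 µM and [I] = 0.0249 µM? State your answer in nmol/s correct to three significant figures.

1.22 nmol/s

α = 1 + [I]/Ki = 1 + 0.0249/0.0362 = 1.688.
For an uncompetitive inhibitor, both parameters are divided by α, giving Vmax/α and Km/α: Km,app = 0.247 µM, Vmax,app = 2.21 nmol/s.
v = Vmax,app·[S]/(Km,app + [S]) = 2.21 × 0.305/(0.247 + 0.305) = 1.22 nmol/s.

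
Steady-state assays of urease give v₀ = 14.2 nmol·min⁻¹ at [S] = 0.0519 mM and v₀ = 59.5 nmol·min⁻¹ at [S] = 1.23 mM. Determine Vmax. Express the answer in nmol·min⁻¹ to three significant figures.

In reciprocal form, 1/v = (Km/Vmax)·(1/[S]) + 1/Vmax. The two points give (1/[S], 1/v) = (19.27, 0.07042) and (0.8130, 0.01681).
Slope = (0.07042 − 0.01681)/(19.27 − 0.8130) = 0.002905; intercept = 0.07042 − 0.002905×19.27 = 0.01444.
Vmax = 1/intercept = 69.2 nmol·min⁻¹; Km = slope × Vmax = 0.002905 × 69.2 = 0.201 mM.

69.2 nmol·min⁻¹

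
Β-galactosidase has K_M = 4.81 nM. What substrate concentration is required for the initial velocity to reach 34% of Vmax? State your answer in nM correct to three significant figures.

v/Vmax = [S]/(Km+[S]) = 0.34, so [S] = Km·0.34/(1 − 0.34) = 4.81 × 0.5152.
[S] = 2.48 nM.

2.48 nM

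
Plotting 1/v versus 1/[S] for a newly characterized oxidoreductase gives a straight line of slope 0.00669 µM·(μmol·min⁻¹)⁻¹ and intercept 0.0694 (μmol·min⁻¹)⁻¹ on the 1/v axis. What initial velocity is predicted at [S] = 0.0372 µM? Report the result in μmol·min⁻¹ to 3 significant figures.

4.01 μmol·min⁻¹

The y-intercept is 1/Vmax, so Vmax = 1/0.0694 = 14.4 μmol·min⁻¹.
The slope is Km/Vmax, so Km = 0.00669 × 14.4 = 0.0964 µM.
Then v = 14.4 × 0.0372/(0.0964 + 0.0372) = 4.01 μmol·min⁻¹.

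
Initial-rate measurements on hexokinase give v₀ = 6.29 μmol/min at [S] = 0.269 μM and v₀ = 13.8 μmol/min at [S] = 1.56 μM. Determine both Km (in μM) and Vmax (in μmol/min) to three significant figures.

In reciprocal form, 1/v = (Km/Vmax)·(1/[S]) + 1/Vmax. The two points give (1/[S], 1/v) = (3.717, 0.1590) and (0.6410, 0.07246).
Slope = (0.1590 − 0.07246)/(3.717 − 0.6410) = 0.02812; intercept = 0.1590 − 0.02812×3.717 = 0.05444.
Vmax = 1/intercept = 18.4 μmol/min; Km = slope × Vmax = 0.02812 × 18.4 = 0.517 μM.

Km = 0.517 μM; Vmax = 18.4 μmol/min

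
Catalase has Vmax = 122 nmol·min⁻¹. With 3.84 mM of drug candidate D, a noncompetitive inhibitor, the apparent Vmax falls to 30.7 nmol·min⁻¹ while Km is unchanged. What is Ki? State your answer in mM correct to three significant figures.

1.29 mM

Noncompetitive: Vmax,app = Vmax/α with α = 1 + [I]/Ki.
α = Vmax/Vmax,app = 122/30.7 = 3.974.
Ki = [I]/(α − 1) = 3.84/2.974 = 1.29 mM.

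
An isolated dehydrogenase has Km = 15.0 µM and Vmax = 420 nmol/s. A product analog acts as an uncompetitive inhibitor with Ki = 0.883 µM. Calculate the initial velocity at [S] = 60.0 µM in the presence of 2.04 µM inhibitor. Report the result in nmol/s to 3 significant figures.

With α = 1 + [I]/Ki = 1 + 2.04/0.883 = 3.310, the uncompetitive rate law is v = (Vmax/α)·[S] / (Km/α + [S]).
v = (420/3.310)×60.0 / (15.0/3.310 + 60.0) = 7613/64.53 = 118 nmol/s.

118 nmol/s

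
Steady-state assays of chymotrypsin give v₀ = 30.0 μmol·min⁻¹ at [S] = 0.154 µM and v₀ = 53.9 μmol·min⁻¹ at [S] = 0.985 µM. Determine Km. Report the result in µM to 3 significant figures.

From v = Vmax[S]/(Km+[S]), each point gives Vmax = v(Km+[S])/[S].
Equating: 30.0(Km+0.154)/0.154 = 53.9(Km+0.985)/0.985.
194.8·Km + 30.0 = 54.72·Km + 53.9, so (194.8 − 54.72)·Km = 53.9 − 30.0.
Km = 23.90/140.1 = 0.171 µM; then Vmax = 30.0(0.171+0.154)/0.154 = 63.2 μmol·min⁻¹.

0.171 µM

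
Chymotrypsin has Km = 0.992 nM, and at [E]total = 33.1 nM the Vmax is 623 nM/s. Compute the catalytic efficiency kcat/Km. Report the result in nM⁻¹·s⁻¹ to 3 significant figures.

kcat = Vmax/[E]total = 623/33.1 = 18.8 s⁻¹.
kcat/Km = 18.8/0.992 = 19.0 nM⁻¹·s⁻¹.

19.0 nM⁻¹·s⁻¹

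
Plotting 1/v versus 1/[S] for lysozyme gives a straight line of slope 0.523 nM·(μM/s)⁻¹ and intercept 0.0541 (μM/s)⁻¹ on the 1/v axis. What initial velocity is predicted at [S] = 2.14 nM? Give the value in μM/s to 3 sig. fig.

3.35 μM/s

The y-intercept is 1/Vmax, so Vmax = 1/0.0541 = 18.5 μM/s.
The slope is Km/Vmax, so Km = 0.523 × 18.5 = 9.67 nM.
Then v = 18.5 × 2.14/(9.67 + 2.14) = 3.35 μM/s.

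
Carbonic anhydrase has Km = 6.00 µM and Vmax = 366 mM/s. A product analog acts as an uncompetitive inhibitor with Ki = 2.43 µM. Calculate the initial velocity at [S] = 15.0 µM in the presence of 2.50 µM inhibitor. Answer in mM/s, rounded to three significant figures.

α = 1 + [I]/Ki = 1 + 2.50/2.43 = 2.029.
For an uncompetitive inhibitor, both parameters are divided by α, giving Vmax/α and Km/α: Km,app = 2.96 µM, Vmax,app = 180 mM/s.
v = Vmax,app·[S]/(Km,app + [S]) = 180 × 15.0/(2.96 + 15.0) = 151 mM/s.

151 mM/s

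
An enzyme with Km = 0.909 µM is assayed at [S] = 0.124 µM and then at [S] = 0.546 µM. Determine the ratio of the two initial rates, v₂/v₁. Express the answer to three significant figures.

The fractional saturations are [S]/(Km+[S]) = 0.124/1.033 = 0.1200 and 0.546/1.455 = 0.3753.
v₂/v₁ is just their ratio: 0.3753/0.1200 = 3.13.

3.13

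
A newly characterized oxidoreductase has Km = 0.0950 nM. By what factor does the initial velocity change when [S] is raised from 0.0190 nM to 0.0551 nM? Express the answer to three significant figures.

2.20

Since Vmax cancels, v₂/v₁ = [S]₂(Km+[S]₁) / [S]₁(Km+[S]₂).
= 0.0551×(0.0950+0.0190) / (0.0190×(0.0950+0.0551)) = 0.006281/0.002852 = 2.20.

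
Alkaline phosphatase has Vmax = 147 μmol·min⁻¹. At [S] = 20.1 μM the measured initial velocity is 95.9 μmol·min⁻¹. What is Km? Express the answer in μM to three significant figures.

From v = Vmax[S]/(Km+[S]), Km = [S](Vmax − v)/v.
Km = 20.1 × (147 − 95.9) / 95.9 = 1027/95.9 = 10.7 μM.

10.7 μM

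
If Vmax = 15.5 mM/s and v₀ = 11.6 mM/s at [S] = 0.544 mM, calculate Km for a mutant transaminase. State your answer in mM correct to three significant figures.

v/Vmax = 11.6/15.5 = 0.7484 = [S]/(Km+[S]).
So Km + [S] = [S]/0.7484 = 0.7269 mM, giving Km = 0.7269 − 0.544 = 0.183 mM.

0.183 mM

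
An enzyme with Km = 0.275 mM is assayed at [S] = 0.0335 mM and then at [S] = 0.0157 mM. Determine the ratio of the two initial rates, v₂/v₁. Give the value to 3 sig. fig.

The fractional saturations are [S]/(Km+[S]) = 0.0335/0.3085 = 0.1086 and 0.0157/0.2907 = 0.05401.
v₂/v₁ is just their ratio: 0.05401/0.1086 = 0.497.

0.497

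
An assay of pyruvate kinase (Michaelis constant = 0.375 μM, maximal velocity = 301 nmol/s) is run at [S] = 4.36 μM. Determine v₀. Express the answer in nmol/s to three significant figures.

277 nmol/s

v = Vmax·[S]/(Km + [S]) = 301 × 4.36 / (0.375 + 4.36)
  = 1312 / 4.735 = 277 nmol/s.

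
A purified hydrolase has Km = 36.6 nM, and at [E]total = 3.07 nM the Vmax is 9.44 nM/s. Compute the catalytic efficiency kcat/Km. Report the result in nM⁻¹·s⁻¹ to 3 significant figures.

0.0840 nM⁻¹·s⁻¹

kcat = Vmax/[E]total = 9.44/3.07 = 3.07 s⁻¹.
kcat/Km = 3.07/36.6 = 0.0840 nM⁻¹·s⁻¹.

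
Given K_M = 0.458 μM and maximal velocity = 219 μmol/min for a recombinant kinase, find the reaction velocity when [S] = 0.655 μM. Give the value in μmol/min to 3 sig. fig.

[S]/(Km+[S]) = 0.655/1.113 = 0.5885, the fractional saturation.
v = 0.5885 × Vmax = 0.5885 × 219 = 129 μmol/min.

129 μmol/min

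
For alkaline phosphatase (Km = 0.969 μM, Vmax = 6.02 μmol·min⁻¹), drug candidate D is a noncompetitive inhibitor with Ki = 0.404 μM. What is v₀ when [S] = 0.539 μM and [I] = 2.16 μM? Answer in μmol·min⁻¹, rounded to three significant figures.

0.339 μmol·min⁻¹

With α = 1 + [I]/Ki = 1 + 2.16/0.404 = 6.347, the noncompetitive rate law is v = (Vmax/α)·[S] / (Km + [S]).
v = (6.02/6.347)×0.539 / (0.969 + 0.539) = 0.5113/1.508 = 0.339 μmol·min⁻¹.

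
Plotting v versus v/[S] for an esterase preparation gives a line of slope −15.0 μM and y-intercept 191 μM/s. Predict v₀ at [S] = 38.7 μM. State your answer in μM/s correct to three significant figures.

138 μM/s

In the Eadie–Hofstee form v = Vmax − Km·(v/[S]), the slope is −Km and the intercept is Vmax, so Km = 15.0 μM and Vmax = 191 μM/s.
v = 191 × 38.7/(15.0 + 38.7) = 138 μM/s.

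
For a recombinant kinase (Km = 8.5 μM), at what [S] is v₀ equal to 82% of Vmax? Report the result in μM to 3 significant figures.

v/Vmax = [S]/(Km+[S]) = 0.82, so [S] = Km·0.82/(1 − 0.82) = 8.5 × 4.556.
[S] = 38.7 μM.

38.7 μM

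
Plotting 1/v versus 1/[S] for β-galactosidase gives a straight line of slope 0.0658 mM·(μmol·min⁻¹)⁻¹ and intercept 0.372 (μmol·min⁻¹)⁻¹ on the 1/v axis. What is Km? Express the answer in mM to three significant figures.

y-intercept = 1/Vmax ⇒ Vmax = 2.69 μmol·min⁻¹; slope = Km/Vmax ⇒ Km = slope × Vmax.
Km = 0.0658 × 2.69 = 0.177 mM.

0.177 mM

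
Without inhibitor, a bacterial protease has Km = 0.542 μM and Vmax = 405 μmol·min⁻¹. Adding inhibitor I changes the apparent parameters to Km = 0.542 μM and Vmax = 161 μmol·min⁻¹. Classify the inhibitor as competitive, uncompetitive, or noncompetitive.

noncompetitive

Vmax decreases (405 → 161 μmol·min⁻¹) while Km is unchanged — pure noncompetitive inhibition.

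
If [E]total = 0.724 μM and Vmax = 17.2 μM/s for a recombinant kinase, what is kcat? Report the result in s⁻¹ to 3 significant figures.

kcat = Vmax/[E]total = 17.2 μM/s / 0.724 μM = 23.8 s⁻¹.

23.8 s⁻¹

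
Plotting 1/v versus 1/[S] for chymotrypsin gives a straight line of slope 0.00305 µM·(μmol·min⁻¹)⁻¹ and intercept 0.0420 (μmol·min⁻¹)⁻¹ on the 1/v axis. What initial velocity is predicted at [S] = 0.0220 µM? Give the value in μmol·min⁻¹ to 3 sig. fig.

5.54 μmol·min⁻¹

The y-intercept is 1/Vmax, so Vmax = 1/0.0420 = 23.8 μmol·min⁻¹.
The slope is Km/Vmax, so Km = 0.00305 × 23.8 = 0.0726 µM.
Then v = 23.8 × 0.0220/(0.0726 + 0.0220) = 5.54 μmol·min⁻¹.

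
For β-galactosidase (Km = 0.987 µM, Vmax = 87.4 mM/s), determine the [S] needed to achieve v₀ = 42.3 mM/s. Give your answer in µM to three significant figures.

The required fractional saturation is v/Vmax = 42.3/87.4 = 0.4840.
Then [S]/(Km+[S]) = 0.4840 ⇒ [S] = 0.987 × 0.4840/(1 − 0.4840) = 0.926 µM.

0.926 µM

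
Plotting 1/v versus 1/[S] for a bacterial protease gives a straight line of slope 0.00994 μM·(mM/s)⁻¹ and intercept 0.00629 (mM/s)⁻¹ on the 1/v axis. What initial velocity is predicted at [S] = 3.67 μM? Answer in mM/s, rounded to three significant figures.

111 mM/s

The y-intercept is 1/Vmax, so Vmax = 1/0.00629 = 159 mM/s.
The slope is Km/Vmax, so Km = 0.00994 × 159 = 1.58 μM.
Then v = 159 × 3.67/(1.58 + 3.67) = 111 mM/s.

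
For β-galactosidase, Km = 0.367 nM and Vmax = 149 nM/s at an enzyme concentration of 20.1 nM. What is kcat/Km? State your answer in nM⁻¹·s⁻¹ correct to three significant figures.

kcat = Vmax/[E]total = 149/20.1 = 7.41 s⁻¹.
kcat/Km = 7.41/0.367 = 20.2 nM⁻¹·s⁻¹.

20.2 nM⁻¹·s⁻¹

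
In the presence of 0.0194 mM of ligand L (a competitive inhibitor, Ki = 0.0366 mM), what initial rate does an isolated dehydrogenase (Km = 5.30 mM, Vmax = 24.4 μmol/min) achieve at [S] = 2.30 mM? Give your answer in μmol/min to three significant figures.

5.39 μmol/min

α = 1 + [I]/Ki = 1 + 0.0194/0.0366 = 1.530.
For a competitive inhibitor, Vmax is unchanged and the apparent Km becomes α·Km: Km,app = 8.11 mM, Vmax,app = 24.4 μmol/min.
v = Vmax,app·[S]/(Km,app + [S]) = 24.4 × 2.30/(8.11 + 2.30) = 5.39 μmol/min.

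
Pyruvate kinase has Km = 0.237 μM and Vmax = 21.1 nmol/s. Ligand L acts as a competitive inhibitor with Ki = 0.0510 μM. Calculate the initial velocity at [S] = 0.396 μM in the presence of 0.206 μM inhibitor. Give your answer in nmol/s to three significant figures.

5.25 nmol/s

With α = 1 + [I]/Ki = 1 + 0.206/0.0510 = 5.039, the competitive rate law is v = Vmax[S] / (αKm + [S]).
v = 21.1×0.396 / (5.039×0.237 + 0.396) = 8.356/1.590 = 5.25 nmol/s.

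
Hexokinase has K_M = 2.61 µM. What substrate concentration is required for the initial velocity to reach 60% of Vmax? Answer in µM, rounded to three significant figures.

v/Vmax = [S]/(Km+[S]) = 0.6, so [S] = Km·0.6/(1 − 0.6) = 2.61 × 1.500.
[S] = 3.91 µM.

3.91 µM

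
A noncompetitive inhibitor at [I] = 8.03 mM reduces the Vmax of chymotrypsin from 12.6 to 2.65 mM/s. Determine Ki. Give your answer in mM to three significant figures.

Noncompetitive: Vmax,app = Vmax/α with α = 1 + [I]/Ki.
α = Vmax/Vmax,app = 12.6/2.65 = 4.755.
Since α = 1 + [I]/Ki, [I]/Ki = 4.755 − 1 = 3.755 and Ki = 8.03/3.755 = 2.14 mM.

2.14 mM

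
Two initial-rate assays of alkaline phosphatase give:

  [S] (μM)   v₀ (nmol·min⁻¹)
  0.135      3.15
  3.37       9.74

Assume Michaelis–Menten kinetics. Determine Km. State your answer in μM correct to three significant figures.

0.322 μM

From v = Vmax[S]/(Km+[S]), each point gives Vmax = v(Km+[S])/[S].
Equating: 3.15(Km+0.135)/0.135 = 9.74(Km+3.37)/3.37.
23.33·Km + 3.15 = 2.890·Km + 9.74, so (23.33 − 2.890)·Km = 9.74 − 3.15.
Km = 6.590/20.44 = 0.322 μM; then Vmax = 3.15(0.322+0.135)/0.135 = 10.7 nmol·min⁻¹.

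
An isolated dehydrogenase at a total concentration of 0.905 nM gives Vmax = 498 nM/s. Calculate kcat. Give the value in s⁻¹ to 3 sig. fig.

550 s⁻¹

kcat = Vmax/[E]total = 498 nM/s / 0.905 nM = 550 s⁻¹.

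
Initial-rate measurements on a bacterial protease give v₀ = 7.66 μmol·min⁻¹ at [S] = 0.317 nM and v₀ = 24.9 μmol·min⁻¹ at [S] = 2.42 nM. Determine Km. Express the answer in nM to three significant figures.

1.24 nM

In reciprocal form, 1/v = (Km/Vmax)·(1/[S]) + 1/Vmax. The two points give (1/[S], 1/v) = (3.155, 0.1305) and (0.4132, 0.04016).
Slope = (0.1305 − 0.04016)/(3.155 − 0.4132) = 0.03297; intercept = 0.1305 − 0.03297×3.155 = 0.02654.
Vmax = 1/intercept = 37.7 μmol·min⁻¹; Km = slope × Vmax = 0.03297 × 37.7 = 1.24 nM.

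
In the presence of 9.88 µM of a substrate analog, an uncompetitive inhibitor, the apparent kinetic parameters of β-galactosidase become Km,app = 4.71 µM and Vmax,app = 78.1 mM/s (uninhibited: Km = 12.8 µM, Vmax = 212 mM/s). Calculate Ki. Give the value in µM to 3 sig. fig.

5.76 µM

Uncompetitive: Vmax,app = Vmax/α (and Km,app = Km/α) with α = 1 + [I]/Ki.
α = Vmax/Vmax,app = 212/78.1 = 2.714.
Since α = 1 + [I]/Ki, [I]/Ki = 2.714 − 1 = 1.714 and Ki = 9.88/1.714 = 5.76 µM.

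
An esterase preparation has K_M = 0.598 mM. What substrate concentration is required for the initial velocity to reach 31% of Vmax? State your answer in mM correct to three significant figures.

v/Vmax = [S]/(Km+[S]) = 0.31, so [S] = Km·0.31/(1 − 0.31) = 0.598 × 0.4493.
[S] = 0.269 mM.

0.269 mM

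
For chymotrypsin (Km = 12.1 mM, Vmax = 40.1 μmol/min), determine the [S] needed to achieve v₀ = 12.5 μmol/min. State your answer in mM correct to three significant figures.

Rearranging v = Vmax[S]/(Km+[S]) gives [S] = Km·v/(Vmax − v).
[S] = 12.1 × 12.5 / (40.1 − 12.5) = 151.2/27.60 = 5.48 mM.

5.48 mM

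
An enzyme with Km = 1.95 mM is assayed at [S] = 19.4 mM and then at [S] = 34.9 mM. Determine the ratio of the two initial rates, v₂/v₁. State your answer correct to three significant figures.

Since Vmax cancels, v₂/v₁ = [S]₂(Km+[S]₁) / [S]₁(Km+[S]₂).
= 34.9×(1.95+19.4) / (19.4×(1.95+34.9)) = 745.1/714.9 = 1.04.

1.04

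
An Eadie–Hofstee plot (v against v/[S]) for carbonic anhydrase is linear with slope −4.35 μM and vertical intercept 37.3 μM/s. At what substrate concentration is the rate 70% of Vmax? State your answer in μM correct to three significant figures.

The Eadie–Hofstee slope gives Km = 4.35 μM (slope = −Km).
v/Vmax = [S]/(Km+[S]) = 0.7 ⇒ [S] = Km·0.7/(1−0.7) = 4.35 × 2.333 = 10.1 μM.

10.1 μM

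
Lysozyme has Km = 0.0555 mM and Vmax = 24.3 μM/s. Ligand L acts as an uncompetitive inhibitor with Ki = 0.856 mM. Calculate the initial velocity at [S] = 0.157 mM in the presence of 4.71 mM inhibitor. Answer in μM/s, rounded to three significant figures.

α = 1 + [I]/Ki = 1 + 4.71/0.856 = 6.502.
For an uncompetitive inhibitor, both parameters are divided by α, giving Vmax/α and Km/α: Km,app = 0.00854 mM, Vmax,app = 3.74 μM/s.
v = Vmax,app·[S]/(Km,app + [S]) = 3.74 × 0.157/(0.00854 + 0.157) = 3.54 μM/s.

3.54 μM/s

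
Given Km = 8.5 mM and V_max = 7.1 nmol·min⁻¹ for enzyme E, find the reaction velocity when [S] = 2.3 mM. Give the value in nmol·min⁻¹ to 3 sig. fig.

1.51 nmol·min⁻¹

v = Vmax·[S]/(Km + [S]) = 7.1 × 2.3 / (8.5 + 2.3)
  = 16.33 / 10.80 = 1.51 nmol·min⁻¹.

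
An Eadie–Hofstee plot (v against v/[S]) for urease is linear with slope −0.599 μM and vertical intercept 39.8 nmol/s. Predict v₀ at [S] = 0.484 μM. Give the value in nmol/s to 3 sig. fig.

In the Eadie–Hofstee form v = Vmax − Km·(v/[S]), the slope is −Km and the intercept is Vmax, so Km = 0.599 μM and Vmax = 39.8 nmol/s.
v = 39.8 × 0.484/(0.599 + 0.484) = 17.8 nmol/s.

17.8 nmol/s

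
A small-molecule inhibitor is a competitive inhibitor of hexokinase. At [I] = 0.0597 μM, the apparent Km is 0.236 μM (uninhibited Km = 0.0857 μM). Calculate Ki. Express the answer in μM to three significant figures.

0.0340 μM

Competitive: Km,app = α·Km with α = 1 + [I]/Ki.
α = Km,app/Km = 0.236/0.0857 = 2.754.
Ki = [I]/(α − 1) = 0.0597/1.754 = 0.0340 μM.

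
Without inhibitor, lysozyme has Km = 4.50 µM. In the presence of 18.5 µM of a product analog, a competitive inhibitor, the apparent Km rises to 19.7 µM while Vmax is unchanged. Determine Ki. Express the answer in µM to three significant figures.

Competitive: Km,app = α·Km with α = 1 + [I]/Ki.
α = Km,app/Km = 19.7/4.50 = 4.378.
Ki = [I]/(α − 1) = 18.5/3.378 = 5.48 µM.

5.48 µM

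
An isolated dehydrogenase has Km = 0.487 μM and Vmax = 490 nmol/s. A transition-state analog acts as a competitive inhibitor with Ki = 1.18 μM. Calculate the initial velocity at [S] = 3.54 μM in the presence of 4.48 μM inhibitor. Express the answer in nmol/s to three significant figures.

295 nmol/s

With α = 1 + [I]/Ki = 1 + 4.48/1.18 = 4.797, the competitive rate law is v = Vmax[S] / (αKm + [S]).
v = 490×3.54 / (4.797×0.487 + 3.54) = 1735/5.876 = 295 nmol/s.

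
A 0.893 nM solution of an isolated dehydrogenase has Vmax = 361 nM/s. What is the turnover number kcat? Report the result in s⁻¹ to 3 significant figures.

404 s⁻¹

kcat = Vmax/[E]total = 361 nM/s / 0.893 nM = 404 s⁻¹.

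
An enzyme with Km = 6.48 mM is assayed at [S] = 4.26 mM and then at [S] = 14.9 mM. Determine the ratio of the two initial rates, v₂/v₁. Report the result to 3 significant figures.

The fractional saturations are [S]/(Km+[S]) = 4.26/10.74 = 0.3966 and 14.9/21.38 = 0.6969.
v₂/v₁ is just their ratio: 0.6969/0.3966 = 1.76.

1.76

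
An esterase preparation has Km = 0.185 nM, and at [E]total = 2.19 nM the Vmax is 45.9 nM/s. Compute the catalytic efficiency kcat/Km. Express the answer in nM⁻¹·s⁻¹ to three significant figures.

kcat = Vmax/[E]total = 45.9/2.19 = 21.0 s⁻¹.
kcat/Km = 21.0/0.185 = 113 nM⁻¹·s⁻¹.

113 nM⁻¹·s⁻¹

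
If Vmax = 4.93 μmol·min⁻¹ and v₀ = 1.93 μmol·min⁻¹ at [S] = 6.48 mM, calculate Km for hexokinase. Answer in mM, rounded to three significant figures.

10.1 mM

From v = Vmax[S]/(Km+[S]), Km = [S](Vmax − v)/v.
Km = 6.48 × (4.93 − 1.93) / 1.93 = 19.44/1.93 = 10.1 mM.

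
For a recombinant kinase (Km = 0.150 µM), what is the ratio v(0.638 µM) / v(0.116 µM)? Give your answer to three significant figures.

Since Vmax cancels, v₂/v₁ = [S]₂(Km+[S]₁) / [S]₁(Km+[S]₂).
= 0.638×(0.150+0.116) / (0.116×(0.150+0.638)) = 0.1697/0.09141 = 1.86.

1.86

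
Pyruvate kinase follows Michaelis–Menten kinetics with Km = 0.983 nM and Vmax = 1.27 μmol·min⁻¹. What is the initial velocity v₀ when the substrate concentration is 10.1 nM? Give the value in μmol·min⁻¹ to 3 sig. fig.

1.16 μmol·min⁻¹

v = Vmax·[S]/(Km + [S]) = 1.27 × 10.1 / (0.983 + 10.1)
  = 12.83 / 11.08 = 1.16 μmol·min⁻¹.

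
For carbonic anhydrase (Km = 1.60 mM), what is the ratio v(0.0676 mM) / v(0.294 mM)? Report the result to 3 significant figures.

The fractional saturations are [S]/(Km+[S]) = 0.294/1.894 = 0.1552 and 0.0676/1.668 = 0.04054.
v₂/v₁ is just their ratio: 0.04054/0.1552 = 0.261.

0.261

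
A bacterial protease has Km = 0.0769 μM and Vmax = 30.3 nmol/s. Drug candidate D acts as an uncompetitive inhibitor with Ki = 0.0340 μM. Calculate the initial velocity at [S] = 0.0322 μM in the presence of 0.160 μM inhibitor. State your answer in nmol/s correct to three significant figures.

3.74 nmol/s

With α = 1 + [I]/Ki = 1 + 0.160/0.0340 = 5.706, the uncompetitive rate law is v = (Vmax/α)·[S] / (Km/α + [S]).
v = (30.3/5.706)×0.0322 / (0.0769/5.706 + 0.0322) = 0.1710/0.04568 = 3.74 nmol/s.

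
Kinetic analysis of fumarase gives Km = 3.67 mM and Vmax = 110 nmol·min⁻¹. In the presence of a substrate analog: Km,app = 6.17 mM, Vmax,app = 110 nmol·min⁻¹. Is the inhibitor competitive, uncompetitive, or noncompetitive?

Km increases (3.67 → 6.17 mM) while Vmax is unchanged — the hallmark of competitive inhibition.

competitive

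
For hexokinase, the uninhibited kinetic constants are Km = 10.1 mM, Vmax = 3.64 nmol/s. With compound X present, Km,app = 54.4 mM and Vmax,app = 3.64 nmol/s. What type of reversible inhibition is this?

competitive

Km increases (10.1 → 54.4 mM) while Vmax is unchanged — the hallmark of competitive inhibition.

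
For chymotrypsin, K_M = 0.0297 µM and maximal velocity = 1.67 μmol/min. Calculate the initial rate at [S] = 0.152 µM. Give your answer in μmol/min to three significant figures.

1.40 μmol/min

[S]/(Km+[S]) = 0.152/0.1817 = 0.8365, the fractional saturation.
v = 0.8365 × Vmax = 0.8365 × 1.67 = 1.40 μmol/min.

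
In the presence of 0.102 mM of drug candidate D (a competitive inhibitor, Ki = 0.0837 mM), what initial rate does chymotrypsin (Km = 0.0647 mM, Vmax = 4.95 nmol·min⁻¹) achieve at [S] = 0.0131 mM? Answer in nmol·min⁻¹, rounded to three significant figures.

α = 1 + [I]/Ki = 1 + 0.102/0.0837 = 2.219.
For a competitive inhibitor, Vmax is unchanged and the apparent Km becomes α·Km: Km,app = 0.144 mM, Vmax,app = 4.95 nmol·min⁻¹.
v = Vmax,app·[S]/(Km,app + [S]) = 4.95 × 0.0131/(0.144 + 0.0131) = 0.414 nmol·min⁻¹.

0.414 nmol·min⁻¹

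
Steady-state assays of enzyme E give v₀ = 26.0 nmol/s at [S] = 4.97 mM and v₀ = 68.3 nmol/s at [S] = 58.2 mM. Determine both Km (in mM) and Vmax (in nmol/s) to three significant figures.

Km = 10.4 mM; Vmax = 80.5 nmol/s

From v = Vmax[S]/(Km+[S]), each point gives Vmax = v(Km+[S])/[S].
Equating: 26.0(Km+4.97)/4.97 = 68.3(Km+58.2)/58.2.
5.231·Km + 26.0 = 1.174·Km + 68.3, so (5.231 − 1.174)·Km = 68.3 − 26.0.
Km = 42.30/4.058 = 10.4 mM; then Vmax = 26.0(10.4+4.97)/4.97 = 80.5 nmol/s.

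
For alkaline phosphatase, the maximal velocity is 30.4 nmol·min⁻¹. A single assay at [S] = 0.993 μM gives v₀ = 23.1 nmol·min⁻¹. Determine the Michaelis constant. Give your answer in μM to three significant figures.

0.314 μM

v/Vmax = 23.1/30.4 = 0.7599 = [S]/(Km+[S]).
So Km + [S] = [S]/0.7599 = 1.307 μM, giving Km = 1.307 − 0.993 = 0.314 μM.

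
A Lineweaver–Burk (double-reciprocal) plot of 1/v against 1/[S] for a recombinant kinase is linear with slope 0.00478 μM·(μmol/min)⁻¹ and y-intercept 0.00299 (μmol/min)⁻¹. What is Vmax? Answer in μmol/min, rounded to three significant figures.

The y-intercept of a Lineweaver–Burk plot equals 1/Vmax, so Vmax = 1/0.00299 = 334 μmol/min.

334 μmol/min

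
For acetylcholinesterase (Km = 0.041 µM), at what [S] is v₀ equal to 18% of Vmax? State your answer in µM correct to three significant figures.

v/Vmax = [S]/(Km+[S]) = 0.18, so [S] = Km·0.18/(1 − 0.18) = 0.041 × 0.2195.
[S] = 0.00900 µM.

0.00900 µM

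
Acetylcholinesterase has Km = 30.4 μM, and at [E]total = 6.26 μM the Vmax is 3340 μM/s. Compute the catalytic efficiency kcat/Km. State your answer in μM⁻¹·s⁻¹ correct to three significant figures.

17.6 μM⁻¹·s⁻¹

kcat = Vmax/[E]total = 3340/6.26 = 534 s⁻¹.
kcat/Km = 534/30.4 = 17.6 μM⁻¹·s⁻¹.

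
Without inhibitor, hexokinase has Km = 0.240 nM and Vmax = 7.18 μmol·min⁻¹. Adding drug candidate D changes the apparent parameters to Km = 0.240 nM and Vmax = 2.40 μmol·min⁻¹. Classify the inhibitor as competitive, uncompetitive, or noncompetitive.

Vmax decreases (7.18 → 2.40 μmol·min⁻¹) while Km is unchanged — pure noncompetitive inhibition.

noncompetitive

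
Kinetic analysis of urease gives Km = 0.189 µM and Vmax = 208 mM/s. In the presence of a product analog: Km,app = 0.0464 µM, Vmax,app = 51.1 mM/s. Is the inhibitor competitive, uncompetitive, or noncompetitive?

Both Km and Vmax decrease by the same factor (~4.07-fold) — characteristic of uncompetitive inhibition.

uncompetitive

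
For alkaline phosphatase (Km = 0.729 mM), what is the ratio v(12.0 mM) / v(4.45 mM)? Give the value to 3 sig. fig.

Since Vmax cancels, v₂/v₁ = [S]₂(Km+[S]₁) / [S]₁(Km+[S]₂).
= 12.0×(0.729+4.45) / (4.45×(0.729+12.0)) = 62.15/56.64 = 1.10.

1.10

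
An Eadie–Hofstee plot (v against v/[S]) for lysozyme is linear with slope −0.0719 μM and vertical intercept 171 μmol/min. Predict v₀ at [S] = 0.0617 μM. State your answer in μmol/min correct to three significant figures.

79.0 μmol/min

In the Eadie–Hofstee form v = Vmax − Km·(v/[S]), the slope is −Km and the intercept is Vmax, so Km = 0.0719 μM and Vmax = 171 μmol/min.
v = 171 × 0.0617/(0.0719 + 0.0617) = 79.0 μmol/min.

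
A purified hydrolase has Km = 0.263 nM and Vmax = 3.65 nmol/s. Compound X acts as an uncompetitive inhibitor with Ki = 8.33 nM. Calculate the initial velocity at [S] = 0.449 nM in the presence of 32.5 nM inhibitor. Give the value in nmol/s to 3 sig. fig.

0.665 nmol/s

α = 1 + [I]/Ki = 1 + 32.5/8.33 = 4.902.
For an uncompetitive inhibitor, both parameters are divided by α, giving Vmax/α and Km/α: Km,app = 0.0537 nM, Vmax,app = 0.745 nmol/s.
v = Vmax,app·[S]/(Km,app + [S]) = 0.745 × 0.449/(0.0537 + 0.449) = 0.665 nmol/s.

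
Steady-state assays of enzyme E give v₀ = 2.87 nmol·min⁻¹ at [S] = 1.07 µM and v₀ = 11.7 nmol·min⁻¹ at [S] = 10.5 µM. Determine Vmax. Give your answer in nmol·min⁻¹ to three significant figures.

18.0 nmol·min⁻¹

In reciprocal form, 1/v = (Km/Vmax)·(1/[S]) + 1/Vmax. The two points give (1/[S], 1/v) = (0.9346, 0.3484) and (0.09524, 0.08547).
Slope = (0.3484 − 0.08547)/(0.9346 − 0.09524) = 0.3133; intercept = 0.3484 − 0.3133×0.9346 = 0.05563.
Vmax = 1/intercept = 18.0 nmol·min⁻¹; Km = slope × Vmax = 0.3133 × 18.0 = 5.63 µM.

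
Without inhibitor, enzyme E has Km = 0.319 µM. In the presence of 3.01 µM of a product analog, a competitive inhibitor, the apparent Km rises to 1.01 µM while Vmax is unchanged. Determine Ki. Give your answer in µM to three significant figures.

1.39 µM

Competitive: Km,app = α·Km with α = 1 + [I]/Ki.
α = Km,app/Km = 1.01/0.319 = 3.166.
Since α = 1 + [I]/Ki, [I]/Ki = 3.166 − 1 = 2.166 and Ki = 3.01/2.166 = 1.39 µM.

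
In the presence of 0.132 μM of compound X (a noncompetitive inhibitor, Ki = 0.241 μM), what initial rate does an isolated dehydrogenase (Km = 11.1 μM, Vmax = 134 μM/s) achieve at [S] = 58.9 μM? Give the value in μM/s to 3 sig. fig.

With α = 1 + [I]/Ki = 1 + 0.132/0.241 = 1.548, the noncompetitive rate law is v = (Vmax/α)·[S] / (Km + [S]).
v = (134/1.548)×58.9 / (11.1 + 58.9) = 5100/70.00 = 72.9 μM/s.

72.9 μM/s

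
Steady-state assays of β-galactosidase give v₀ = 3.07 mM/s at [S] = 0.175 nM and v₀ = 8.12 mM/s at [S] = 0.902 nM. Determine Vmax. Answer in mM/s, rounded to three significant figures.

13.4 mM/s

From v = Vmax[S]/(Km+[S]), each point gives Vmax = v(Km+[S])/[S].
Equating: 3.07(Km+0.175)/0.175 = 8.12(Km+0.902)/0.902.
17.54·Km + 3.07 = 9.002·Km + 8.12, so (17.54 − 9.002)·Km = 8.12 − 3.07.
Km = 5.050/8.541 = 0.591 nM; then Vmax = 3.07(0.591+0.175)/0.175 = 13.4 mM/s.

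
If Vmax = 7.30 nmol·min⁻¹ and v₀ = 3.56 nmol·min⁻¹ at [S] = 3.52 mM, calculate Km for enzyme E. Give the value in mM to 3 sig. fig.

3.70 mM

From v = Vmax[S]/(Km+[S]), Km = [S](Vmax − v)/v.
Km = 3.52 × (7.30 − 3.56) / 3.56 = 13.16/3.56 = 3.70 mM.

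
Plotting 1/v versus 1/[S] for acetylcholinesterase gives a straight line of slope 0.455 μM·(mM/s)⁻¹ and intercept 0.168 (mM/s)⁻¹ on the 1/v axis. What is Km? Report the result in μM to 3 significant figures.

y-intercept = 1/Vmax ⇒ Vmax = 5.95 mM/s; slope = Km/Vmax ⇒ Km = slope × Vmax.
Km = 0.455 × 5.95 = 2.71 μM.

2.71 μM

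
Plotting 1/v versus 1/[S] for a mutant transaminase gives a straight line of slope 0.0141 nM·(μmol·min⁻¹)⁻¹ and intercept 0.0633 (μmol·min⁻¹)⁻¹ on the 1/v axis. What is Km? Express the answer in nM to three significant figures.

y-intercept = 1/Vmax ⇒ Vmax = 15.8 μmol·min⁻¹; slope = Km/Vmax ⇒ Km = slope × Vmax.
Km = 0.0141 × 15.8 = 0.223 nM.

0.223 nM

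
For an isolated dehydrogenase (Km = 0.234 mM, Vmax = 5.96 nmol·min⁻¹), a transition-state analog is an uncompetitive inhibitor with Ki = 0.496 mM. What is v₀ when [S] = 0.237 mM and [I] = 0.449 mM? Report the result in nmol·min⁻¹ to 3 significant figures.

2.06 nmol·min⁻¹

α = 1 + [I]/Ki = 1 + 0.449/0.496 = 1.905.
For an uncompetitive inhibitor, both parameters are divided by α, giving Vmax/α and Km/α: Km,app = 0.123 mM, Vmax,app = 3.13 nmol·min⁻¹.
v = Vmax,app·[S]/(Km,app + [S]) = 3.13 × 0.237/(0.123 + 0.237) = 2.06 nmol·min⁻¹.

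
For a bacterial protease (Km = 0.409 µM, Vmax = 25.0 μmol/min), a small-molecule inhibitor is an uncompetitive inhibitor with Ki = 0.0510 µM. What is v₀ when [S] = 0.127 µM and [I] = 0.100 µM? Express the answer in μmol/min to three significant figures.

α = 1 + [I]/Ki = 1 + 0.100/0.0510 = 2.961.
For an uncompetitive inhibitor, both parameters are divided by α, giving Vmax/α and Km/α: Km,app = 0.138 µM, Vmax,app = 8.44 μmol/min.
v = Vmax,app·[S]/(Km,app + [S]) = 8.44 × 0.127/(0.138 + 0.127) = 4.04 μmol/min.

4.04 μmol/min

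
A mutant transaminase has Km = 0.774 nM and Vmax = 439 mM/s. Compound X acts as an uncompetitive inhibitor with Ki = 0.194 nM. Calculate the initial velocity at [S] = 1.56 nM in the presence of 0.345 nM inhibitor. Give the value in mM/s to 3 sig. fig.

With α = 1 + [I]/Ki = 1 + 0.345/0.194 = 2.778, the uncompetitive rate law is v = (Vmax/α)·[S] / (Km/α + [S]).
v = (439/2.778)×1.56 / (0.774/2.778 + 1.56) = 246.5/1.839 = 134 mM/s.

134 mM/s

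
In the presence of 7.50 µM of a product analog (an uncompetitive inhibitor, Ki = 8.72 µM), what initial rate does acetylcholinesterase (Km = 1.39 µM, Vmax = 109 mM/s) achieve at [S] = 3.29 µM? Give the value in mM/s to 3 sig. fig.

α = 1 + [I]/Ki = 1 + 7.50/8.72 = 1.860.
For an uncompetitive inhibitor, both parameters are divided by α, giving Vmax/α and Km/α: Km,app = 0.747 µM, Vmax,app = 58.6 mM/s.
v = Vmax,app·[S]/(Km,app + [S]) = 58.6 × 3.29/(0.747 + 3.29) = 47.8 mM/s.

47.8 mM/s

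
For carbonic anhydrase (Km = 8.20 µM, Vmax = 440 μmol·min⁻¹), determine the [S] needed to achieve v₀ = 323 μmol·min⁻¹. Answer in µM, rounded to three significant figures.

22.6 µM

Rearranging v = Vmax[S]/(Km+[S]) gives [S] = Km·v/(Vmax − v).
[S] = 8.20 × 323 / (440 − 323) = 2649/117.0 = 22.6 µM.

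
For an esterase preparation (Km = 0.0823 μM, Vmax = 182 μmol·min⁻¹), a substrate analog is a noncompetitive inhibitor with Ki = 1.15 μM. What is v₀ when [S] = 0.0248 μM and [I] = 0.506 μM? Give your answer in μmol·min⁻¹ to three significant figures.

29.3 μmol·min⁻¹

With α = 1 + [I]/Ki = 1 + 0.506/1.15 = 1.440, the noncompetitive rate law is v = (Vmax/α)·[S] / (Km + [S]).
v = (182/1.440)×0.0248 / (0.0823 + 0.0248) = 3.134/0.1071 = 29.3 μmol·min⁻¹.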